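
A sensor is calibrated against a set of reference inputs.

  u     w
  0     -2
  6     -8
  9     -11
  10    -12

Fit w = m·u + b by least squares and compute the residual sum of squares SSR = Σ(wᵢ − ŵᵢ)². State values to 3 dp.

SSR = 0.000

From the data, Σu·u = 217, Σu = 25, Σ1 = 4.
For Aᵀw: Σu·w = -267, Σw = -33.
Determinant 217·4 − 25² = 243.
m = ((-267)·4 − 25·(-33))/243 = -1; b = (217·(-33) − 25·(-267))/243 = -2.
Residuals: 0, 0, 0, 0; SSR = 0.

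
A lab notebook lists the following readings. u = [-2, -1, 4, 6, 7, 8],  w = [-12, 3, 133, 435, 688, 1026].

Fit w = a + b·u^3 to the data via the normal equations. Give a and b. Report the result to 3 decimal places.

The normal equations are: 6·a + 1126·b = 2273;  1126·a + 430610·b = 863861.
det = 6·430610 − 1126² = 1315784.
a = (2273·430610 − 1126·863861)/1315784 = 1517261/328946; b = (6·863861 − 1126·2273)/1315784 = 327971/164473.

a = 4.612, b = 1.994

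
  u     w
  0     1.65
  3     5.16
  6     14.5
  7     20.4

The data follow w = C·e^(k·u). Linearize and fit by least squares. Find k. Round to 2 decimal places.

k = 0.36

Let Y = ln w. Fitting Y = k·u + ln C by least squares:
Σu = 16.0000, Σ(u)² = 94.0000, Σln w = 7.8314, Σu·ln w = 42.0764.
Normal system: [[94.0000, 16.0000]; [16.0000, 4]]·[k, ln C]ᵀ = [42.0764, 7.8314]ᵀ.
Δ = 94.0000·4 − (16.0000)² = 120.0000; k = (42.0764·4 − 16.0000·7.8314)/120.0000 = 0.35836, ln C = (94.0000·7.8314 − 16.0000·42.0764)/120.0000 = 0.52440.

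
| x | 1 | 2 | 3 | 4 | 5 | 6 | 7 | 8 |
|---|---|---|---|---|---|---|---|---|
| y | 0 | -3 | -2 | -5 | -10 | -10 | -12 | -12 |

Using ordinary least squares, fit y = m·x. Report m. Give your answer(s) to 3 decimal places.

m = -1.578

The normal system MᵀM·[m]ᵀ = Mᵀy is [[204]]·[m]ᵀ = [-322]ᵀ.
m = (-322)/204 = -1.57843.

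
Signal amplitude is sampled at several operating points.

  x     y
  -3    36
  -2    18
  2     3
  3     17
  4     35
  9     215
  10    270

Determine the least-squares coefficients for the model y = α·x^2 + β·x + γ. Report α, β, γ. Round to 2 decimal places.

α = 3.04, β = -3.30, γ = -1.13

The normal system MᵀM·[α, β, γ]ᵀ = Mᵀy is [[17011, 1793, 223]; [1793, 223, 23]; [223, 23, 7]]·[α, β, γ]ᵀ = [45536, 4688, 594]ᵀ.
Inverting the 3×3 Gram matrix, [α, β, γ]ᵀ = [198771/65401, -647057/196203, -221558/196203]ᵀ.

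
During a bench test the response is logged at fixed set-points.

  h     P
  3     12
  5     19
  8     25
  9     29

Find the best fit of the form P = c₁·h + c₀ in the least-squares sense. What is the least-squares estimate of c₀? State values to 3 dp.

c₀ = 4.560

The normal equations are: 179·c₁ + 25·c₀ = 592;  25·c₁ + 4·c₀ = 85.
(Σh·h = 179, Σh = 25, Σ1 = 4, Σh·P = 592, ΣP = 85.)
Determinant 179·4 − 25² = 91.
c₁ = (592·4 − 25·85)/91 = 243/91; c₀ = (179·85 − 25·592)/91 = 415/91.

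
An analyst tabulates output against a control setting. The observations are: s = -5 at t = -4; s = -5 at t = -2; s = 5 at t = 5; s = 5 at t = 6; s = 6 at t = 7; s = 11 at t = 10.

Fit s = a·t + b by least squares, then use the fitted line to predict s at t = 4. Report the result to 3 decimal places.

Entries of XᵀX: Σt·t = 230, Σt = 22, Σ1 = 6.
Moment sums: Σt·s = 237, Σs = 17.
So XᵀX·[a, b]ᵀ = Xᵀs: [[230, 22]; [22, 6]]·[a, b]ᵀ = [237, 17]ᵀ.
Δ = 230·6 − 22² = 896.
a = (237·6 − 22·17)/896 = 131/112; b = (230·17 − 22·237)/896 = -163/112.
At t = 4: ŝ = (131/112)·(4) + (-163/112)·(1) = 361/112.

ŝ = 3.223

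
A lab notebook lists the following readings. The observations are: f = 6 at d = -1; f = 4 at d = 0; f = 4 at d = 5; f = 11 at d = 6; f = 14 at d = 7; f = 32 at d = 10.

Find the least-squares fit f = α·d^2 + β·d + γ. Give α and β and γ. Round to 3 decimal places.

α = 0.480, β = -1.943, γ = 3.682

Normal-equation sums: Σd^2·d^2 = 14323, Σd^2·d = 1683, Σd^2 = 211, Σd·d = 211, Σd = 27, Σ1 = 6.
For Aᵀf: Σd^2·f = 4388, Σd·f = 498, Σf = 71.
Row-reducing yields α = 16427/34192, β = -66435/34192, γ = 15735/4274.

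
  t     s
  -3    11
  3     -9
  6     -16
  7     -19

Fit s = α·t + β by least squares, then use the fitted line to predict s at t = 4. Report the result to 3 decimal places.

MᵀM·[α, β]ᵀ = Mᵀs reads: 103·α + 13·β = -289;  13·α + 4·β = -33.
Determinant 103·4 − 13² = 243.
α = ((-289)·4 − 13·(-33))/243 = -727/243; β = (103·(-33) − 13·(-289))/243 = 358/243.
At t = 4: ŝ = (-727/243)·(4) + (358/243)·(1) = -850/81.

ŝ = -10.494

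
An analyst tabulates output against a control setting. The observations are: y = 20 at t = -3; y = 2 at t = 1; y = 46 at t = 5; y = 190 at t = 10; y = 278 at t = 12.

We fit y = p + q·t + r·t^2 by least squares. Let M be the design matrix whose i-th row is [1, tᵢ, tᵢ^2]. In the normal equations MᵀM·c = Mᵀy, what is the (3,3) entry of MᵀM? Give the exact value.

31443

Row 3 ↔ basis t^2, column 3 ↔ basis t^2, so (MᵀM)_{3,3} = Σᵢ (t^2)·(t^2) = (9)·(9) + (1)·(1) + (25)·(25) + (100)·(100) + (144)·(144) = 31443.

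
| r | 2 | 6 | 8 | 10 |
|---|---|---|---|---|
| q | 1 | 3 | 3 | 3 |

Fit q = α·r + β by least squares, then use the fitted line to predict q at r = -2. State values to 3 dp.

q̂ = 0.314

The normal system XᵀX·[α, β]ᵀ = Xᵀq is [[204, 26]; [26, 4]]·[α, β]ᵀ = [74, 10]ᵀ.
Eliminating β: 4·(row 1) − 26·(row 2) gives 140·α = 4·74 − 26·10 = 36, so α = 9/35.
Then β = (10 − 26·(9/35))/4 = 29/35.
At r = -2: q̂ = (9/35)·(-2) + (29/35)·(1) = 11/35.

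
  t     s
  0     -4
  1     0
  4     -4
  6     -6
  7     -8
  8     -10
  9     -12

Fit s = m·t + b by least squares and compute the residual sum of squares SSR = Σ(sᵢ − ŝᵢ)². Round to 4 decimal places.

SSR = 19.2063

Entries of MᵀM: Σt·t = 247, Σt = 35, Σ1 = 7.
And Σt·s = -296, Σs = -44.
Determinant 247·7 − 35² = 504.
m = ((-296)·7 − 35·(-44))/504 = -19/18; b = (247·(-44) − 35·(-296))/504 = -127/126.
Residuals: -377/126, 130/63, 155/126, 169/126, 25/63, -23/42, -94/63; SSR = 1210/63.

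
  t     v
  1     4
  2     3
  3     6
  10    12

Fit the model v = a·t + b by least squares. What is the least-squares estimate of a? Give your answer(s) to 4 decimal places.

Forming MᵀM = [[114, 16]; [16, 4]] and Mᵀv = [148, 25]ᵀ gives MᵀM·[a, b]ᵀ = Mᵀv.
det = 114·4 − 16² = 200.
a = (148·4 − 16·25)/200 = 24/25; b = (114·25 − 16·148)/200 = 241/100.

a = 0.9600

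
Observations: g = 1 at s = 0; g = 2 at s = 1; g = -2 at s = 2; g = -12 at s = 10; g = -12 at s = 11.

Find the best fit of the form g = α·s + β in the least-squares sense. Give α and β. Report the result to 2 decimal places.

From the data, Σs·s = 226, Σs = 24, Σ1 = 5.
Right-hand side: Σs·g = -254, Σg = -23.
XᵀX·[α, β]ᵀ = Xᵀg becomes [[226, 24]; [24, 5]]·[α, β]ᵀ = [-254, -23]ᵀ.
det = 226·5 − 24² = 554.
α = ((-254)·5 − 24·(-23))/554 = -359/277; β = (226·(-23) − 24·(-254))/554 = 449/277.

α = -1.30, β = 1.62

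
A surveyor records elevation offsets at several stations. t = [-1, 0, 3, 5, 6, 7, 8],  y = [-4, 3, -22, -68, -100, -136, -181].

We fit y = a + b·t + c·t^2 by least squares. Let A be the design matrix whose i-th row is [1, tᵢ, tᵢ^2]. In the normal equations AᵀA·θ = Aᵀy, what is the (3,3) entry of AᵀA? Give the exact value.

Row 3 ↔ basis t^2, column 3 ↔ basis t^2, so (AᵀA)_{3,3} = Σᵢ (t^2)·(t^2) = (1)·(1) + (0)·(0) + (9)·(9) + (25)·(25) + (36)·(36) + (49)·(49) + (64)·(64) = 8500.

8500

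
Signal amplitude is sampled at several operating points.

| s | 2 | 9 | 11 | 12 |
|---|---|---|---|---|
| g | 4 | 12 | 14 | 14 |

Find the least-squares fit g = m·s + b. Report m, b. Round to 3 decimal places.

XᵀX·[m, b]ᵀ = Xᵀg reads: 350·m + 34·b = 438;  34·m + 4·b = 44.
(Σs·s = 350, Σs = 34, Σ1 = 4, Σs·g = 438, Σg = 44.)
det = 350·4 − 34² = 244.
m = (438·4 − 34·44)/244 = 64/61; b = (350·44 − 34·438)/244 = 127/61.

m = 1.049, b = 2.082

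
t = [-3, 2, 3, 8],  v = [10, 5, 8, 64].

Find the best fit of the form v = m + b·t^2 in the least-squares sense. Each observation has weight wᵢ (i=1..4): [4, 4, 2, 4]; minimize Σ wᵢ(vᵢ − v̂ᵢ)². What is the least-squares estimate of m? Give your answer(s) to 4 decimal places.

m = 0.6920

The normal system XᵀWX·[m, b]ᵀ = XᵀWv is [[14, 326]; [326, 16934]]·[m, b]ᵀ = [332, 16968]ᵀ.
Eliminating b: 16934·(row 1) − 326·(row 2) gives 130800·m = 16934·332 − 326·16968 = 90520, so m = 2263/3270.
Then b = (16968 − 326·(2263/3270))/16934 = 3233/3270.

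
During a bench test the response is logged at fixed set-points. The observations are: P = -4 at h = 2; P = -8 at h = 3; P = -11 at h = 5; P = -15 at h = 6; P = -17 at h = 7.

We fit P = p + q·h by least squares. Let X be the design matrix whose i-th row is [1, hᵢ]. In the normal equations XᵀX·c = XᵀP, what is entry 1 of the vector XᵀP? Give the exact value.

-55

Entry 1 ↔ basis 1, so (XᵀP)_{1} = Σᵢ Pᵢ = (1)·(-4) + (1)·(-8) + (1)·(-11) + (1)·(-15) + (1)·(-17) = -55.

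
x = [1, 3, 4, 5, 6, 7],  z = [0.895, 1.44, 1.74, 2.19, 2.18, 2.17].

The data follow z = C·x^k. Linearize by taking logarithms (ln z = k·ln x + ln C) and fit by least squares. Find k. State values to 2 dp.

Linearized form: ln z = k·ln x + ln C. From the 6 transformed points,
Σln x = 7.8320, Σ(ln x)² = 12.7160, Σln z = 3.1456, Σln x·ln z = 5.3340.
Equations: 12.7160·k + 7.8320·ln C = 5.3340;  7.8320·k + 6·ln C = 3.1456.
Δ = 12.7160·6 − (7.8320)² = 14.9557; k = (5.3340·6 − 7.8320·3.1456)/14.9557 = 0.49266, ln C = (12.7160·3.1456 − 7.8320·5.3340)/14.9557 = -0.11882.

k = 0.49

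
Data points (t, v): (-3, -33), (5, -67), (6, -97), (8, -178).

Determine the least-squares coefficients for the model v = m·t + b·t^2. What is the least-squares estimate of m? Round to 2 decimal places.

XᵀX·[m, b]ᵀ = Xᵀv reads: 134·m + 826·b = -2242;  826·m + 6098·b = -16856.
Eliminating b: 6098·(row 1) − 826·(row 2) gives 134856·m = 6098·(-2242) − 826·(-16856) = 251340, so m = 20945/11238.
Then b = ((-16856) − 826·(20945/11238))/6098 = -33901/11238.

m = 1.86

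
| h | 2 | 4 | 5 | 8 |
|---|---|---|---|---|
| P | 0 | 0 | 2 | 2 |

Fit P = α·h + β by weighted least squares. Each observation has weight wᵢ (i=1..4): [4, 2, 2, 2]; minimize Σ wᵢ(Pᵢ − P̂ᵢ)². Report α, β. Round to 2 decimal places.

The normal system AᵀWA·[α, β]ᵀ = AᵀWP is [[226, 42]; [42, 10]]·[α, β]ᵀ = [52, 8]ᵀ.
det = 226·10 − 42² = 496.
α = (52·10 − 42·8)/496 = 23/62; β = (226·8 − 42·52)/496 = -47/62.

α = 0.37, β = -0.76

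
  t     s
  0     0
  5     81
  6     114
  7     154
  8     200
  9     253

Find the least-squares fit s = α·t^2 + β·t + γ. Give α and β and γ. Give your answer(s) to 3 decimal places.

Forming MᵀM = [[14979, 1925, 255]; [1925, 255, 35]; [255, 35, 6]] and Mᵀs = [46968, 6044, 802]ᵀ gives MᵀM·[α, β, γ]ᵀ = Mᵀs.
Inverting the 3×3 Gram matrix, [α, β, γ]ᵀ = [8611/2868, 4899/4780, 121/1434]ᵀ.

α = 3.002, β = 1.025, γ = 0.084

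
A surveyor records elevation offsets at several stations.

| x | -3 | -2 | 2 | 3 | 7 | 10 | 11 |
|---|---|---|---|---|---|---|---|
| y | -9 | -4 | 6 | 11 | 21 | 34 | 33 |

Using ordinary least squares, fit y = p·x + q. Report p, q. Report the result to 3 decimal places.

p = 3.054, q = 0.925

With design matrix M, MᵀM = [[296, 28]; [28, 7]] and Mᵀy = [930, 92]ᵀ.
Eliminating q: 7·(row 1) − 28·(row 2) gives 1288·p = 7·930 − 28·92 = 3934, so p = 281/92.
Then q = (92 − 28·(281/92))/7 = 149/161.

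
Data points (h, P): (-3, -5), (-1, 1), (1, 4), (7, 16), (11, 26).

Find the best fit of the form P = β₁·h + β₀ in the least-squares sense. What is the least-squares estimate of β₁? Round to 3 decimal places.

Forming AᵀA = [[181, 15]; [15, 5]] and AᵀP = [416, 42]ᵀ gives AᵀA·[β₁, β₀]ᵀ = AᵀP.
Eliminating β₀: 5·(row 1) − 15·(row 2) gives 680·β₁ = 5·416 − 15·42 = 1450, so β₁ = 145/68.
Then β₀ = (42 − 15·(145/68))/5 = 681/340.

β₁ = 2.132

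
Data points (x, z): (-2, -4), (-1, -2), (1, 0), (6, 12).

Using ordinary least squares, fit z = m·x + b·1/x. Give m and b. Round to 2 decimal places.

m = 2.04, b = -0.95

The normal equations are: 42·m + 4·b = 82;  4·m + (41/18)·b = 6.
Determinant 42·(41/18) − 4² = 239/3.
m = (82·(41/18) − 4·6)/(239/3) = 1465/717; b = (42·6 − 4·82)/(239/3) = -228/239.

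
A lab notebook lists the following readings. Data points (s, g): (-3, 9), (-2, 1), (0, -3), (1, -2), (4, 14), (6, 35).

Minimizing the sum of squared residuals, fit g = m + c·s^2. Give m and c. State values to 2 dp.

m = -2.58, c = 1.05

MᵀM·[m, c]ᵀ = Mᵀg reads: 6·m + 66·c = 54;  66·m + 1650·c = 1567.
(Σ1 = 6, Σs^2 = 66, Σs^2·s^2 = 1650, Σg = 54, Σs^2·g = 1567.)
Determinant 6·1650 − 66² = 5544.
m = (54·1650 − 66·1567)/5544 = -31/12; c = (6·1567 − 66·54)/5544 = 139/132.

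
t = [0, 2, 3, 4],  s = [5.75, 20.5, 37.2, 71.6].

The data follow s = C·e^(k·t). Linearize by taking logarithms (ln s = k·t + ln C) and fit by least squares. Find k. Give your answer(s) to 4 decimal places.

Taking logs, ln s = k·t + ln C, so regress ln s on t.
Over the data: Σt = 9.0000, Σ(t)² = 29.0000, Σln s = 12.6570, Σt·ln s = 33.9742.
Normal system: [[29.0000, 9.0000]; [9.0000, 4]]·[k, ln C]ᵀ = [33.9742, 12.6570]ᵀ.
Slope k = (n·Σt·ln s − Σt·Σln s)/(n·Σ(t)² − (Σt)²) = (4·33.9742 − 9.0000·12.6570)/35.0000 = 0.62810; ln C = (Σln s − k·Σt)/n = 1.75104.

k = 0.6281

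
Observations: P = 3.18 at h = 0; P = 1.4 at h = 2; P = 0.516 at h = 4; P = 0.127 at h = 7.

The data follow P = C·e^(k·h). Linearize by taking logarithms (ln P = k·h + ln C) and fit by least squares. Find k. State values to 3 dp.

k = -0.464

With ln Pᵢ as the transformed response and hᵢ as the regressor:
Σh = 13.0000, Σ(h)² = 69.0000, Σln P = -1.2319, Σh·ln P = -16.4186.
Equations: 69.0000·k + 13.0000·ln C = -16.4186;  13.0000·k + 4·ln C = -1.2319.
Solving (det = 107.0000): k = -0.46411, ln C = 1.20041.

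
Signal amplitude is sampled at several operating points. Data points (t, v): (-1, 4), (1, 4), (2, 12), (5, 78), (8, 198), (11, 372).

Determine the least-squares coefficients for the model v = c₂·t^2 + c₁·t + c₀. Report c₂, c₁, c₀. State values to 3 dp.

The normal equations are: 19380·c₂ + 1976·c₁ + 216·c₀ = 59690;  1976·c₂ + 216·c₁ + 26·c₀ = 6090;  216·c₂ + 26·c₁ + 6·c₀ = 668.
Row-reducing yields c₂ = 17993/5874, c₁ = 457/4895, c₀ = 9619/14685.

c₂ = 3.063, c₁ = 0.093, c₀ = 0.655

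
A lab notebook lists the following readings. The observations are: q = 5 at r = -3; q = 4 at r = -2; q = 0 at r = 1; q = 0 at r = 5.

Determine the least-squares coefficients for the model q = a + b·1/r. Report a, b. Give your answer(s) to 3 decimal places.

a = 2.551, b = -3.285

Normal-equation sums: Σ1 = 4, Σ1/r = 11/30, Σ1/r·1/r = 1261/900.
For Xᵀq: Σq = 9, Σ1/r·q = -11/3.
Determinant 4·(1261/900) − (11/30)² = 547/100.
a = (9·(1261/900) − (11/30)·(-11/3))/(547/100) = 12559/4923; b = (4·(-11/3) − (11/30)·9)/(547/100) = -5390/1641.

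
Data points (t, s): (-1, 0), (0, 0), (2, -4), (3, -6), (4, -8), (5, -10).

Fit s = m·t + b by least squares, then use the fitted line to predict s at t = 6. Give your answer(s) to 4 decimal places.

ŝ = -11.4286

The normal equations are: 55·m + 13·b = -108;  13·m + 6·b = -28.
Eliminating b: 6·(row 1) − 13·(row 2) gives 161·m = 6·(-108) − 13·(-28) = -284, so m = -284/161.
Then b = ((-28) − 13·(-284/161))/6 = -136/161.
At t = 6: ŝ = (-284/161)·(6) + (-136/161)·(1) = -80/7.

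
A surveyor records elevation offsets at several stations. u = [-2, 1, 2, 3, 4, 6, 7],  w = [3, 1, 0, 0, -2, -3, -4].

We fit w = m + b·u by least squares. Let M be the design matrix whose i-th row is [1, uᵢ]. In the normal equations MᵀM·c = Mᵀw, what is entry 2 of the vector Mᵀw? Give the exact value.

-59

Entry 2 ↔ basis u, so (Mᵀw)_{2} = Σᵢ (u)·wᵢ = (-2)·(3) + (1)·(1) + (2)·(0) + (3)·(0) + (4)·(-2) + (6)·(-3) + (7)·(-4) = -59.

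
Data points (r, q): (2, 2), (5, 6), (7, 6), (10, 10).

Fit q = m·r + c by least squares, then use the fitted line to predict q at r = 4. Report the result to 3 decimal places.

q̂ = 4.118

Forming AᵀA = [[178, 24]; [24, 4]] and Aᵀq = [176, 24]ᵀ gives AᵀA·[m, c]ᵀ = Aᵀq.
Δ = 178·4 − 24² = 136.
m = (176·4 − 24·24)/136 = 16/17; c = (178·24 − 24·176)/136 = 6/17.
At r = 4: q̂ = (16/17)·(4) + (6/17)·(1) = 70/17.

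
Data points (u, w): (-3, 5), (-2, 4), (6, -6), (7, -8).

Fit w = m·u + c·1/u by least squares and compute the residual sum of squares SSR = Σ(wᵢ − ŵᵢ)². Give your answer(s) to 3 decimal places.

SSR = 0.992

From the data, Σu·u = 98, Σu·1/u = 4, Σ1/u·1/u = 361/882.
For Mᵀw: Σu·w = -115, Σ1/u·w = -122/21.
So MᵀM·[m, c]ᵀ = Mᵀw: [[98, 4]; [4, 361/882]]·[m, c]ᵀ = [-115, -122/21]ᵀ.
Eliminating c: (361/882)·(row 1) − 4·(row 2) gives (217/9)·m = (361/882)·(-115) − 4·(-122/21) = -21019/882, so m = -21019/21266.
Then c = ((-122/21) − 4·(-21019/21266))/(361/882) = -984/217.
Residuals: 359/686, -2595/10633, 7295/10633, -1317/3038; SSR = 21097/21266.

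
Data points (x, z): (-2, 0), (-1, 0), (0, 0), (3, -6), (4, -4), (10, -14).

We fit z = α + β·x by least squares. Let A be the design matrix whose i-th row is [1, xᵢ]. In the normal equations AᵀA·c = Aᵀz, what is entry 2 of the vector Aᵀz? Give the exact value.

Entry 2 ↔ basis x, so (Aᵀz)_{2} = Σᵢ (x)·zᵢ = (-2)·(0) + (-1)·(0) + (0)·(0) + (3)·(-6) + (4)·(-4) + (10)·(-14) = -174.

-174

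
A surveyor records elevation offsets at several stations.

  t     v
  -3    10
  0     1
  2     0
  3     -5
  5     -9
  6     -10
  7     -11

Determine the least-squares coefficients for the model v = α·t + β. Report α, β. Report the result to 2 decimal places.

With design matrix A, AᵀA = [[132, 20]; [20, 7]] and Aᵀv = [-227, -24]ᵀ.
det = 132·7 − 20² = 524.
α = ((-227)·7 − 20·(-24))/524 = -1109/524; β = (132·(-24) − 20·(-227))/524 = 343/131.

α = -2.12, β = 2.62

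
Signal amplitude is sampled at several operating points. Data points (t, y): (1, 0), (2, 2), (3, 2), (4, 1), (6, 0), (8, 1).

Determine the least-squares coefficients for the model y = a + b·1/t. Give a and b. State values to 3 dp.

a = 1.250, b = -0.633

Sums needed: Σ1 = 6, Σ1/t = 19/8, Σ1/t·1/t = 845/576.
For Aᵀy: Σy = 6, Σ1/t·y = 49/24.
Normal equations: [[6, 19/8]; [19/8, 845/576]]·[a, b]ᵀ = [6, 49/24]ᵀ.
det = 6·(845/576) − (19/8)² = 607/192.
a = (6·(845/576) − (19/8)·(49/24))/(607/192) = 759/607; b = (6·(49/24) − (19/8)·6)/(607/192) = -384/607.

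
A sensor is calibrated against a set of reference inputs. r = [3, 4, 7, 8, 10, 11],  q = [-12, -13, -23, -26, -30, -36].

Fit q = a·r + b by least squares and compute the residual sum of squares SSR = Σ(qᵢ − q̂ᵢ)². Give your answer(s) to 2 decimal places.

SSR = 6.68

Setting ∂/∂a … = 0 gives: 359·a + 43·b = -1153;  43·a + 6·b = -140.
det = 359·6 − 43² = 305.
a = ((-1153)·6 − 43·(-140))/305 = -898/305; b = (359·(-140) − 43·(-1153))/305 = -681/305.
Residuals: -57/61, 308/305, -48/305, -13/61, 511/305, -421/305; SSR = 2036/305.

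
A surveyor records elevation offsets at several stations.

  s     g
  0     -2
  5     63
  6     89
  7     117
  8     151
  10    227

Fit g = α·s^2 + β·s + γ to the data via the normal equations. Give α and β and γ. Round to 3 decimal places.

AᵀA·[α, β, γ]ᵀ = Aᵀg reads: 18418·α + 2196·β + 274·γ = 42876;  2196·α + 274·β + 36·γ = 5146;  274·α + 36·β + 6·γ = 645.
(Σs^2·s^2 = 18418, Σs^2·s = 2196, Σs^2 = 274, Σs·s = 274, Σs = 36, Σ1 = 6, Σs^2·g = 42876, Σs·g = 5146, Σg = 645.)
Solving the 3×3 system (Gaussian elimination) gives α = 111099/56708, β = 47555/14177, γ = -118731/56708.

α = 1.959, β = 3.354, γ = -2.094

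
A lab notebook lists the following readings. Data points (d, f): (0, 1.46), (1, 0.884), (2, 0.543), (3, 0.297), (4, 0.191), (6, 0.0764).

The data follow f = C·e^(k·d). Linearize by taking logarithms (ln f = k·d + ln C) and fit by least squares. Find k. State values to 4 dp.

Linearized form: ln f = k·d + ln C. From the 6 transformed points,
Σd = 16.0000, Σ(d)² = 66.0000, Σln f = -5.7968, Σd·ln f = -27.0392.
Equations: 66.0000·k + 16.0000·ln C = -27.0392;  16.0000·k + 6·ln C = -5.7968.
Δ = 66.0000·6 − (16.0000)² = 140.0000; k = (-27.0392·6 − 16.0000·-5.7968)/140.0000 = -0.49633, ln C = (66.0000·-5.7968 − 16.0000·-27.0392)/140.0000 = 0.35743.

k = -0.4963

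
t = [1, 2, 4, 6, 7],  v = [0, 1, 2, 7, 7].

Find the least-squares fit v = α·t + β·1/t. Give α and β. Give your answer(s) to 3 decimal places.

Forming MᵀM = [[106, 5]; [5, 9601/7056]] and Mᵀv = [101, 19/6]ᵀ gives MᵀM·[α, β]ᵀ = Mᵀv.
Eliminating β: (9601/7056)·(row 1) − 5·(row 2) gives (420653/3528)·α = (9601/7056)·101 − 5·(19/6) = 857981/7056, so α = 857981/841306.
Then β = ((19/6) − 5·(857981/841306))/(9601/7056) = -597408/420653.

α = 1.020, β = -1.420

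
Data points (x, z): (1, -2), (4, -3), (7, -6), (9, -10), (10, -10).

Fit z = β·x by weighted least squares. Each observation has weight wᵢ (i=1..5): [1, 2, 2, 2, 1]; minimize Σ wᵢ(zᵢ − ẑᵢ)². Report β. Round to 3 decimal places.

β = -0.992

From the data, Σwᵢ·x·x = 393.
For MᵀWz: Σwᵢ·x·z = -390.
So MᵀWM·[β]ᵀ = MᵀWz: [[393]]·[β]ᵀ = [-390]ᵀ.
Hence β = -390 / 393 ≈ -0.992366.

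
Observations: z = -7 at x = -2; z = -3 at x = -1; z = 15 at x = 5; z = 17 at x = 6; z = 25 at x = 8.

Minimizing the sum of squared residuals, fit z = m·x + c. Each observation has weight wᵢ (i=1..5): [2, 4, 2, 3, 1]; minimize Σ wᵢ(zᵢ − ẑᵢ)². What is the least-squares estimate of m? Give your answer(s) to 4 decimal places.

m = 3.0198

Entries of AᵀWA: Σwᵢ·x·x = 234, Σwᵢ·x = 28, Σwᵢ·1 = 12.
And Σwᵢ·x·z = 696, Σwᵢ·z = 80.
So AᵀWA·[m, c]ᵀ = AᵀWz: [[234, 28]; [28, 12]]·[m, c]ᵀ = [696, 80]ᵀ.
Eliminating c: 12·(row 1) − 28·(row 2) gives 2024·m = 12·696 − 28·80 = 6112, so m = 764/253.
Then c = (80 − 28·(764/253))/12 = -96/253.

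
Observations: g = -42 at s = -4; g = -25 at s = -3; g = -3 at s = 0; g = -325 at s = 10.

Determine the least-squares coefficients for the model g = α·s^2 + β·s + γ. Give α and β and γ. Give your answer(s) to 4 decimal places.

Compute the Gram sums: Σs^2·s^2 = 10337, Σs^2·s = 909, Σs^2 = 125, Σs·s = 125, Σs = 3, Σ1 = 4.
Moment sums: Σs^2·g = -33397, Σs·g = -3007, Σg = -395.
MᵀM·[α, β, γ]ᵀ = Mᵀg becomes [[10337, 909, 125]; [909, 125, 3]; [125, 3, 4]]·[α, β, γ]ᵀ = [-33397, -3007, -395]ᵀ.
Solving the 3×3 system (Gaussian elimination) gives α = -748695/249484, β = -536987/249484, γ = -418543/124742.

α = -3.0010, β = -2.1524, γ = -3.3553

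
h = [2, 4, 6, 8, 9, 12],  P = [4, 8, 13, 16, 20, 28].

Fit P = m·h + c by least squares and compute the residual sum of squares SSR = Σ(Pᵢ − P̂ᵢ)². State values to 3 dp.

From the data, Σh·h = 345, Σh = 41, Σ1 = 6.
Moment sums: Σh·P = 762, ΣP = 89.
Normal equations: [[345, 41]; [41, 6]]·[m, c]ᵀ = [762, 89]ᵀ.
Δ = 345·6 − 41² = 389.
m = (762·6 − 41·89)/389 = 923/389; c = (345·89 − 41·762)/389 = -537/389.
Residuals: 247/389, -43/389, 56/389, -623/389, 10/389, 353/389; SSR = 1488/389.

SSR = 3.825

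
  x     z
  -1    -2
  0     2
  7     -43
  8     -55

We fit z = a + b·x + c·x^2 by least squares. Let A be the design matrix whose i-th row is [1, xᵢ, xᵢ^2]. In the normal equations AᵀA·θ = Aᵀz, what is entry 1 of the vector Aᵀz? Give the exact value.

-98

Entry 1 ↔ basis 1, so (Aᵀz)_{1} = Σᵢ zᵢ = (1)·(-2) + (1)·(2) + (1)·(-43) + (1)·(-55) = -98.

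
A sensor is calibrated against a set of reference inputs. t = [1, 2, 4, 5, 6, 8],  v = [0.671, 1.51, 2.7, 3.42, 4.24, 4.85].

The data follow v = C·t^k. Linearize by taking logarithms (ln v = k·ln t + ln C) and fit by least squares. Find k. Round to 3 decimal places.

Taking logs, ln v = k·ln t + ln C, so regress ln v on ln t.
Over the data: Σln t = 7.5601, Σ(ln t)² = 12.5270, Σln v = 5.2596, Σln t·ln v = 9.5133.
Normal system: [[12.5270, 7.5601]; [7.5601, 6]]·[k, ln C]ᵀ = [9.5133, 5.2596]ᵀ.
Solving (det = 18.0074): k = 0.96168, ln C = -0.33513.

k = 0.962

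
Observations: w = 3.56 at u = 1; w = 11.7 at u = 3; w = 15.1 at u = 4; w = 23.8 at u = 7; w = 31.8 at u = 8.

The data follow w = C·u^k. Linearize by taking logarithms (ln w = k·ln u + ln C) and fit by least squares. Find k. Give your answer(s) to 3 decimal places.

k = 1.015

Linearized form: ln w = k·ln u + ln C. From the 5 transformed points,
Σln u = 6.5103, Σ(ln u)² = 11.2394, Σln w = 13.0732, Σln u·ln w = 19.8272.
Equations: 11.2394·k + 6.5103·ln C = 19.8272;  6.5103·k + 5·ln C = 13.0732.
Slope k = (n·Σln u·ln w − Σln u·Σln w)/(n·Σ(ln u)² − (Σln u)²) = (5·19.8272 − 6.5103·13.0732)/13.8136 = 1.01538; ln C = (Σln w − k·Σln u)/n = 1.29256.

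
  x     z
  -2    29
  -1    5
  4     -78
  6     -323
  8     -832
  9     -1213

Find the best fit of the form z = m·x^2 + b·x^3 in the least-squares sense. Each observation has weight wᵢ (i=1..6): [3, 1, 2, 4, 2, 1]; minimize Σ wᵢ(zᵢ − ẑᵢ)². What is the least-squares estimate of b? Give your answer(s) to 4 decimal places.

Entries of MᵀWM: Σwᵢ·x^2·x^2 = 20498, Σwᵢ·x^2·x^3 = 157640, Σwᵢ·x^3·x^3 = 1250738.
For MᵀWz: Σwᵢ·x^2·z = -253404, Σwᵢ·x^3·z = -2026002.
Normal equations: [[20498, 157640]; [157640, 1250738]]·[m, b]ᵀ = [-253404, -2026002]ᵀ.
Determinant 20498·1250738 − 157640² = 787257924.
m = ((-253404)·1250738 − 157640·(-2026002))/787257924 = 203078594/65604827; b = (20498·(-2026002) − 157640·(-253404))/787257924 = -131865203/65604827.

b = -2.0100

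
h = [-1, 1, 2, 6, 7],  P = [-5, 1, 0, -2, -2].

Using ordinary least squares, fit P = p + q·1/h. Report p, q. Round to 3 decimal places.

p = -2.099, q = 3.081

Sums needed: Σ1 = 5, Σ1/h = 17/21, Σ1/h·1/h = 2027/882.
And ΣP = -8, Σ1/h·P = 113/21.
Determinant 5·(2027/882) − (17/21)² = 9557/882.
p = ((-8)·(2027/882) − (17/21)·(113/21))/(9557/882) = -20058/9557; q = (5·(113/21) − (17/21)·(-8))/(9557/882) = 29442/9557.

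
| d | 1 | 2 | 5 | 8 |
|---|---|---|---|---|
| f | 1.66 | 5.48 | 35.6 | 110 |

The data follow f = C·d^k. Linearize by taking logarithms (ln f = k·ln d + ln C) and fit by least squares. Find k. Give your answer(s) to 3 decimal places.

k = 2.013

With ln fᵢ as the transformed response and ln dᵢ as the regressor:
AᵀA = [[7.3948, 4.3820]; [4.3820, 4]], rhs = [16.7030, 10.4807]ᵀ  (here Σln d = 4.3820, Σ(ln d)² = 7.3948, Σln f = 10.4807, Σln d·ln f = 16.7030).
Solving (det = 10.3771): k = 2.01259, ln C = 0.41538.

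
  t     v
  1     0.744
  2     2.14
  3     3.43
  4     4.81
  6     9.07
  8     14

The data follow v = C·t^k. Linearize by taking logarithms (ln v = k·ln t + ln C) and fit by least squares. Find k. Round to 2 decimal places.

k = 1.39

Taking logs, ln v = k·ln t + ln C, so regress ln v on ln t.
Σln t = 7.0493, Σ(ln t)² = 11.1437, Σln v = 8.1124, Σln t·ln v = 13.4975.
Equations: 11.1437·k + 7.0493·ln C = 13.4975;  7.0493·k + 6·ln C = 8.1124.
Solving (det = 17.1702): k = 1.38604, ln C = -0.27636.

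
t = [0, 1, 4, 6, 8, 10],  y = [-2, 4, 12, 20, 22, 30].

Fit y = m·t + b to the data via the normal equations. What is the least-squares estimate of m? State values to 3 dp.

m = 3.024

Entries of MᵀM: Σt·t = 217, Σt = 29, Σ1 = 6.
Right-hand side: Σt·y = 648, Σy = 86.
Eliminating b: 6·(row 1) − 29·(row 2) gives 461·m = 6·648 − 29·86 = 1394, so m = 1394/461.
Then b = (86 − 29·(1394/461))/6 = -130/461.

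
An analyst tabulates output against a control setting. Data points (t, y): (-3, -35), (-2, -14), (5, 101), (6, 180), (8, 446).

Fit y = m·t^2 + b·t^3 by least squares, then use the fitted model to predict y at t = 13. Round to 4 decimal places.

From the data, Σt^2·t^2 = 6114, Σt^2·t^3 = 43394, Σt^3·t^3 = 325218.
And Σt^2·y = 37178, Σt^3·y = 280914.
MᵀM·[m, b]ᵀ = Mᵀy becomes [[6114, 43394]; [43394, 325218]]·[m, b]ᵀ = [37178, 280914]ᵀ.
Eliminating b: 325218·(row 1) − 43394·(row 2) gives 105343616·m = 325218·37178 − 43394·280914 = -99027312, so m = -6189207/6583976.
Then b = (280914 − 43394·(-6189207/6583976))/325218 = 6512879/6583976.
At t = 13: ŷ = (-6189207/6583976)·(169) + (6512879/6583976)·(2197) = 3315704795/1645994.

ŷ = 2014.4088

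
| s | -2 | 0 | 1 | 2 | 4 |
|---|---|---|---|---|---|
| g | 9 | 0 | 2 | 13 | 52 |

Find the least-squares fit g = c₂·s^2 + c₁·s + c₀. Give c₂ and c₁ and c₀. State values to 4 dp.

Sums needed: Σs^2·s^2 = 289, Σs^2·s = 65, Σs^2 = 25, Σs·s = 25, Σs = 5, Σ1 = 5.
Moment sums: Σs^2·g = 922, Σs·g = 218, Σg = 76.
Normal equations: [[289, 65, 25]; [65, 25, 5]; [25, 5, 5]]·[c₂, c₁, c₀]ᵀ = [922, 218, 76]ᵀ.
Inverting the 3×3 Gram matrix, [c₂, c₁, c₀]ᵀ = [43/14, 67/70, -39/35]ᵀ.

c₂ = 3.0714, c₁ = 0.9571, c₀ = -1.1143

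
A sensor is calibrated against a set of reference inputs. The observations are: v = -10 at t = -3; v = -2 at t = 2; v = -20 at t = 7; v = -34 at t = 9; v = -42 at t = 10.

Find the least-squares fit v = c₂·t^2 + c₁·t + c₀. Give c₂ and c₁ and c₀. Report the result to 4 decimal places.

XᵀX·[c₂, c₁, c₀]ᵀ = Xᵀv reads: 19059·c₂ + 2053·c₁ + 243·c₀ = -8032;  2053·c₂ + 243·c₁ + 25·c₀ = -840;  243·c₂ + 25·c₁ + 5·c₀ = -108.
Inverting the 3×3 Gram matrix, [c₂, c₁, c₀]ᵀ = [-24068/47863, 49238/47863, -110326/47863]ᵀ.

c₂ = -0.5029, c₁ = 1.0287, c₀ = -2.3050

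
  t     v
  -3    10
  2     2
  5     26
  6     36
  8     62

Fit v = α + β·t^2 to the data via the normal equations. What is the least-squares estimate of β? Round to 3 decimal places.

The normal equations are: 5·α + 138·β = 136;  138·α + 6114·β = 6012.
Determinant 5·6114 − 138² = 11526.
α = (136·6114 − 138·6012)/11526 = 308/1921; β = (5·6012 − 138·136)/11526 = 1882/1921.

β = 0.980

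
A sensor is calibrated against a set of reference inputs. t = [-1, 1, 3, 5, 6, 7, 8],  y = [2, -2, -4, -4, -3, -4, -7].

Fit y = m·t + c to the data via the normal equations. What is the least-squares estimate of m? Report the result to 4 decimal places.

Setting ∂/∂m … = 0 gives: 185·m + 29·c = -138;  29·m + 7·c = -22.
(Σt·t = 185, Σt = 29, Σ1 = 7, Σt·y = -138, Σy = -22.)
det = 185·7 − 29² = 454.
m = ((-138)·7 − 29·(-22))/454 = -164/227; c = (185·(-22) − 29·(-138))/454 = -34/227.

m = -0.7225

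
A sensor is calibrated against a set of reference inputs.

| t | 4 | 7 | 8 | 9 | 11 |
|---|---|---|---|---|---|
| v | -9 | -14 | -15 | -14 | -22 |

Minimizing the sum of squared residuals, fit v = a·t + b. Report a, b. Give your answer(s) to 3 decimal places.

a = -1.672, b = -1.761

Entries of MᵀM: Σt·t = 331, Σt = 39, Σ1 = 5.
And Σt·v = -622, Σv = -74.
Normal equations: [[331, 39]; [39, 5]]·[a, b]ᵀ = [-622, -74]ᵀ.
Δ = 331·5 − 39² = 134.
a = ((-622)·5 − 39·(-74))/134 = -112/67; b = (331·(-74) − 39·(-622))/134 = -118/67.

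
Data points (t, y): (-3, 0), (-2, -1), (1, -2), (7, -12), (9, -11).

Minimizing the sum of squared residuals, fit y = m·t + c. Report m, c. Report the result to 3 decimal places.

Setting ∂/∂m … = 0 gives: 144·m + 12·c = -183;  12·m + 5·c = -26.
(Σt·t = 144, Σt = 12, Σ1 = 5, Σt·y = -183, Σy = -26.)
Determinant 144·5 − 12² = 576.
m = ((-183)·5 − 12·(-26))/576 = -67/64; c = (144·(-26) − 12·(-183))/576 = -43/16.

m = -1.047, c = -2.688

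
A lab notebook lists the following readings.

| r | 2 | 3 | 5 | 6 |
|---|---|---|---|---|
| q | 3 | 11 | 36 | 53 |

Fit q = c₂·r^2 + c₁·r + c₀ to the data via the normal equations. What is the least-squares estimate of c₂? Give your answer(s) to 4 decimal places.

c₂ = 1.5000

AᵀA·[c₂, c₁, c₀]ᵀ = Aᵀq reads: 2018·c₂ + 376·c₁ + 74·c₀ = 2919;  376·c₂ + 74·c₁ + 16·c₀ = 537;  74·c₂ + 16·c₁ + 4·c₀ = 103.
Inverting the 3×3 Gram matrix, [c₂, c₁, c₀]ᵀ = [3/2, 1/2, -4]ᵀ.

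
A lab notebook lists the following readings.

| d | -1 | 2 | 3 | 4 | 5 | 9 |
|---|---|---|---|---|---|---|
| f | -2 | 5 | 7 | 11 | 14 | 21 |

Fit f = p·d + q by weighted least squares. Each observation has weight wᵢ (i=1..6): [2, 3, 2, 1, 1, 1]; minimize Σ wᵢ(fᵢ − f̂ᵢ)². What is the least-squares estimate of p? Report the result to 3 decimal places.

The normal system XᵀWX·[p, q]ᵀ = XᵀWf is [[154, 28]; [28, 10]]·[p, q]ᵀ = [379, 71]ᵀ.
Δ = 154·10 − 28² = 756.
p = (379·10 − 28·71)/756 = 901/378; q = (154·71 − 28·379)/756 = 23/54.

p = 2.384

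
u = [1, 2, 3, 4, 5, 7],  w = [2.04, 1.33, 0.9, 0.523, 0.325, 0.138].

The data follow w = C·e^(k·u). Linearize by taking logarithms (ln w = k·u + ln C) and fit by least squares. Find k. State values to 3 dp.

k = -0.455

Taking logs, ln w = k·u + ln C, so regress ln w on u.
Σu = 22.0000, Σ(u)² = 104.0000, Σln w = -2.8598, Σu·ln w = -21.1086.
Equations: 104.0000·k + 22.0000·ln C = -21.1086;  22.0000·k + 6·ln C = -2.8598.
Slope k = (n·Σu·ln w − Σu·Σln w)/(n·Σ(u)² − (Σu)²) = (6·-21.1086 − 22.0000·-2.8598)/140.0000 = -0.45525; ln C = (Σln w − k·Σu)/n = 1.19262.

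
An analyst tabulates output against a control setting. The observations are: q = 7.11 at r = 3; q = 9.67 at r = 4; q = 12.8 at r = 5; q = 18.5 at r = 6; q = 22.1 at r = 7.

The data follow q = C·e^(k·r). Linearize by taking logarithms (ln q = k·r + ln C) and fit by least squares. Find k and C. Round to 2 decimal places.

Linearized form: ln q = k·r + ln C. From the 5 transformed points,
XᵀX = [[135.0000, 25.0000]; [25.0000, 5]], rhs = [66.8835, 12.7933]ᵀ  (here Σr = 25.0000, Σ(r)² = 135.0000, Σln q = 12.7933, Σr·ln q = 66.8835).
Δ = 135.0000·5 − (25.0000)² = 50.0000; k = (66.8835·5 − 25.0000·12.7933)/50.0000 = 0.29169, ln C = (135.0000·12.7933 − 25.0000·66.8835)/50.0000 = 1.10022, so C = exp(1.10022) = 3.00482.

k = 0.29, C = 3.00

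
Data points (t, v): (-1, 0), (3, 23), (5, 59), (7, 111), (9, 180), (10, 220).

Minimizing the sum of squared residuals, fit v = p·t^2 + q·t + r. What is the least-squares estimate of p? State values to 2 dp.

Compute the Gram sums: Σt^2·t^2 = 19669, Σt^2·t = 2223, Σt^2 = 265, Σt·t = 265, Σt = 33, Σ1 = 6.
Moment sums: Σt^2·v = 43701, Σt·v = 4961, Σv = 593.
AᵀA·[p, q, r]ᵀ = Aᵀv becomes [[19669, 2223, 265]; [2223, 265, 33]; [265, 33, 6]]·[p, q, r]ᵀ = [43701, 4961, 593]ᵀ.
Row-reducing yields p = 96679/47444, q = 79321/47444, r = -8603/23722.

p = 2.04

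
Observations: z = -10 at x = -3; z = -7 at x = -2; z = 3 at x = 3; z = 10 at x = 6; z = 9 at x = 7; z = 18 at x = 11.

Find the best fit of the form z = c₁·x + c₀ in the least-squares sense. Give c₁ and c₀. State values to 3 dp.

Entries of AᵀA: Σx·x = 228, Σx = 22, Σ1 = 6.
Moment sums: Σx·z = 374, Σz = 23.
AᵀA·[c₁, c₀]ᵀ = Aᵀz becomes [[228, 22]; [22, 6]]·[c₁, c₀]ᵀ = [374, 23]ᵀ.
Δ = 228·6 − 22² = 884.
c₁ = (374·6 − 22·23)/884 = 869/442; c₀ = (228·23 − 22·374)/884 = -746/221.

c₁ = 1.966, c₀ = -3.376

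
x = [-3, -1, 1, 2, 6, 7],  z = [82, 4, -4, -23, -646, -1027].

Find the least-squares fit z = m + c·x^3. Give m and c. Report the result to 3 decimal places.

Setting ∂/∂m … = 0 gives: 6·m + 540·c = -1614;  540·m + 165100·c = -494203.
(Σ1 = 6, Σx^3 = 540, Σx^3·x^3 = 165100, Σz = -1614, Σx^3·z = -494203.)
Determinant 6·165100 − 540² = 699000.
m = ((-1614)·165100 − 540·(-494203))/699000 = 6637/11650; c = (6·(-494203) − 540·(-1614))/699000 = -348943/116500.

m = 0.570, c = -2.995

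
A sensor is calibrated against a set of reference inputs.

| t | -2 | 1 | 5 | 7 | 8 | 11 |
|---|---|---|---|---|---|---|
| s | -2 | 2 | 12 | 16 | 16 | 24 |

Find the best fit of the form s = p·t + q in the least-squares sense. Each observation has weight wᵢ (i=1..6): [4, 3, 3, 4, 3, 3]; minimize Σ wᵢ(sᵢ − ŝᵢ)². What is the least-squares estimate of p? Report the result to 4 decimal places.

p = 2.0076

Compute the Gram sums: Σwᵢ·t·t = 845, Σwᵢ·t = 95, Σwᵢ·1 = 20.
Moment sums: Σwᵢ·t·s = 1826, Σwᵢ·s = 218.
Normal equations: [[845, 95]; [95, 20]]·[p, q]ᵀ = [1826, 218]ᵀ.
Eliminating q: 20·(row 1) − 95·(row 2) gives 7875·p = 20·1826 − 95·218 = 15810, so p = 1054/525.
Then q = (218 − 95·(1054/525))/20 = 716/525.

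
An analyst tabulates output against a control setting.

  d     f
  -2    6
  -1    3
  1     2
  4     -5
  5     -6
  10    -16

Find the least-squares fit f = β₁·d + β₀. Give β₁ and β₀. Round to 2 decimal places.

β₁ = -1.80, β₀ = 2.43

From the data, Σd·d = 147, Σd = 17, Σ1 = 6.
Moment sums: Σd·f = -223, Σf = -16.
Eliminating β₀: 6·(row 1) − 17·(row 2) gives 593·β₁ = 6·(-223) − 17·(-16) = -1066, so β₁ = -1066/593.
Then β₀ = ((-16) − 17·(-1066/593))/6 = 1439/593.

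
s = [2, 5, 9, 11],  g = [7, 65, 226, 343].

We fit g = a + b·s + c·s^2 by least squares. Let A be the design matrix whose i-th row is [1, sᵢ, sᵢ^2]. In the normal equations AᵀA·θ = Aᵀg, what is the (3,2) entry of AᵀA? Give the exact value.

2193

Row 3 ↔ basis s^2, column 2 ↔ basis s, so (AᵀA)_{3,2} = Σᵢ (s^2)·(s) = (4)·(2) + (25)·(5) + (81)·(9) + (121)·(11) = 2193.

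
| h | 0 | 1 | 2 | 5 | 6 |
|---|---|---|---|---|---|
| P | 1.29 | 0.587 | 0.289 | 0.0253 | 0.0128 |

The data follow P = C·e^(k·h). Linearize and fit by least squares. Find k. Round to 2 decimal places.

k = -0.78

Let Y = ln P. Fitting Y = k·h + ln C by least squares:
Σh = 14.0000, Σ(h)² = 66.0000, Σln P = -9.5547, Σh·ln P = -47.5500.
Equations: 66.0000·k + 14.0000·ln C = -47.5500;  14.0000·k + 5·ln C = -9.5547.
Slope k = (n·Σh·ln P − Σh·Σln P)/(n·Σ(h)² − (Σh)²) = (5·-47.5500 − 14.0000·-9.5547)/134.0000 = -0.77600; ln C = (Σln P − k·Σh)/n = 0.26188.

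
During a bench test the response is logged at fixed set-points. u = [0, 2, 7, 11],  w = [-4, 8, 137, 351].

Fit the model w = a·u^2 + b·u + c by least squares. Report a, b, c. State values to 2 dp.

a = 3.01, b = -0.91, c = -3.34

From the data, Σu^2·u^2 = 17058, Σu^2·u = 1682, Σu^2 = 174, Σu·u = 174, Σu = 20, Σ1 = 4.
Right-hand side: Σu^2·w = 49216, Σu·w = 4836, Σw = 492.
So XᵀX·[a, b, c]ᵀ = Xᵀw: [[17058, 1682, 174]; [1682, 174, 20]; [174, 20, 4]]·[a, b, c]ᵀ = [49216, 4836, 492]ᵀ.
Inverting the 3×3 Gram matrix, [a, b, c]ᵀ = [64462/21421, -19552/21421, -71554/21421]ᵀ.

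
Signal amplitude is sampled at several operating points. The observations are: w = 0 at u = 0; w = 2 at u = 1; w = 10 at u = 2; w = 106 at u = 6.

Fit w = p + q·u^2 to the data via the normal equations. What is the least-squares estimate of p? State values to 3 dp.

p = -0.908

The normal equations are: 4·p + 41·q = 118;  41·p + 1313·q = 3858.
Determinant 4·1313 − 41² = 3571.
p = (118·1313 − 41·3858)/3571 = -3244/3571; q = (4·3858 − 41·118)/3571 = 10594/3571.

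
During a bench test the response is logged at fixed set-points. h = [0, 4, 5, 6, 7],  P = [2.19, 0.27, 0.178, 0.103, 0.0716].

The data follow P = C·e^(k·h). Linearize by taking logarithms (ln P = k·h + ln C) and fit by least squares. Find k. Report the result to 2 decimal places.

k = -0.49

Linearized form: ln P = k·h + ln C. From the 5 transformed points,
Σh = 22.0000, Σ(h)² = 126.0000, Σln P = -7.1611, Σh·ln P = -45.9620.
Equations: 126.0000·k + 22.0000·ln C = -45.9620;  22.0000·k + 5·ln C = -7.1611.
Solving (det = 146.0000): k = -0.49497, ln C = 0.74566.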